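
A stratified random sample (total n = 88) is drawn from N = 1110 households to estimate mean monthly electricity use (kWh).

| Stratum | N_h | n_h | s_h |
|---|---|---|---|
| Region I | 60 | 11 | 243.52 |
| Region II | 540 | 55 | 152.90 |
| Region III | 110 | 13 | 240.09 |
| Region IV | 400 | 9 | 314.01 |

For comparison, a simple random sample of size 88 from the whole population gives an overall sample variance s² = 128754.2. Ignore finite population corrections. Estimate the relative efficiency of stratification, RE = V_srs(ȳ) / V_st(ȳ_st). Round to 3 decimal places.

V̂(ȳ_st) = Σ W_h² s_h²/n_h, with W_h = N_h/N and N = 1110:
  stratum Region I: (60/1110)²·243.52²/11 = 15.7519
  stratum Region II: (540/1110)²·152.90²/55 = 100.599
  stratum Region III: (110/1110)²·240.09²/13 = 43.5456
  stratum Region IV: (400/1110)²·314.01²/9 = 1422.72
V_st = 1582.61
V_srs = s²/n = 128754.2/88 = 1463.12
Relative efficiency = V_srs / V_st = 1463.12/1582.61 = 0.9245

RE ≈ 0.924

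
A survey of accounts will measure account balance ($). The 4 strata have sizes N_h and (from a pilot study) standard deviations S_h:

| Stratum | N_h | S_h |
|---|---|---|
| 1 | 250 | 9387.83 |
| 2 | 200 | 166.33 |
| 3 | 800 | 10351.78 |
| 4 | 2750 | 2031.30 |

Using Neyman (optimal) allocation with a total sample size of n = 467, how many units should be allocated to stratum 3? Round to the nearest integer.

Neyman allocation: n_h = n · N_h S_h / Σ N_i S_i, with n = 467.
  stratum 1: N_h·S_h = 250·9387.83 = 2346957.50
  stratum 2: N_h·S_h = 200·166.33 = 33266.00
  stratum 3: N_h·S_h = 800·10351.78 = 8281424.00
  stratum 4: N_h·S_h = 2750·2031.30 = 5586075.00
Σ N_h S_h = 16247722.50
n for stratum 3 = 467·8281424.00/16247722.50 = 238.029 → 238

238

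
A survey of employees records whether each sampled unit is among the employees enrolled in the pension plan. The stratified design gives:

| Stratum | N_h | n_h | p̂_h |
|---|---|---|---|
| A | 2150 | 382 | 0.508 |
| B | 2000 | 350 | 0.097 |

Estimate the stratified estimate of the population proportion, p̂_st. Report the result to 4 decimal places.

p̂_st ≈ 0.3099

N = 4150; stratum weights W_h = N_h/N.
p̂_st = Σ W_h p̂_h = (2150·0.508 + 2000·0.097)/4150 = 0.30993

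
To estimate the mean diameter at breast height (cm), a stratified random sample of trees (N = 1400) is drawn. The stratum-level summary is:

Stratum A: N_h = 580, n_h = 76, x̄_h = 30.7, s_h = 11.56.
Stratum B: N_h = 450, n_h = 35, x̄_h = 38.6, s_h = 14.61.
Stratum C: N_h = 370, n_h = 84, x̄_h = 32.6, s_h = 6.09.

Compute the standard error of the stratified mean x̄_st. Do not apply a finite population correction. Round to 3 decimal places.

V̂(x̄_st) = Σ W_h² s_h²/n_h, with W_h = N_h/N and N = 1400:
  stratum A: (580/1400)²·11.56²/76 = 0.301788
  stratum B: (450/1400)²·14.61²/35 = 0.630088
  stratum C: (370/1400)²·6.09²/84 = 0.0308392
V̂(x̄_st) = 0.962715
SE(x̄_st) = √0.962715 = 0.981181

SE(x̄_st) ≈ 0.981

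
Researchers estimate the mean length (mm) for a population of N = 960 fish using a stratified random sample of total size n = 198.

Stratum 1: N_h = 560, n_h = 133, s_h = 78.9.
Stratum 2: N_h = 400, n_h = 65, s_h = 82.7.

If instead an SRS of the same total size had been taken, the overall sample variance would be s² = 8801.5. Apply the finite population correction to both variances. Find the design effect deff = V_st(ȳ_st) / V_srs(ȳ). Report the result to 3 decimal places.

V̂(ȳ_st) = Σ W_h² (1 − n_h/N_h) s_h²/n_h, with W_h = N_h/N and N = 960:
  stratum 1: (560/960)²·(1 − 133/560)·78.9²/133 = 12.1444
  stratum 2: (400/960)²·(1 − 65/400)·82.7²/65 = 15.2989
V_st = 27.4433
V_srs = (1 − 198/960)·8801.5/198 = 35.2838
deff = V_st / V_srs = 27.4433/35.2838 = 0.7778

deff ≈ 0.778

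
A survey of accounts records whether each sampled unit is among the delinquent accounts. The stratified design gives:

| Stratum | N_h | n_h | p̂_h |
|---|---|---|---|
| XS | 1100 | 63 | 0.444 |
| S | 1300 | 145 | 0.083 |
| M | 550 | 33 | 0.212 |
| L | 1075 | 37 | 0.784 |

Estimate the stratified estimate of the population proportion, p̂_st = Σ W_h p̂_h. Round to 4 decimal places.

p̂_st ≈ 0.3865

N = 4025; stratum weights W_h = N_h/N.
p̂_st = Σ W_h p̂_h = (1100·0.444 + 1300·0.083 + 550·0.212 + 1075·0.784)/4025 = 0.38651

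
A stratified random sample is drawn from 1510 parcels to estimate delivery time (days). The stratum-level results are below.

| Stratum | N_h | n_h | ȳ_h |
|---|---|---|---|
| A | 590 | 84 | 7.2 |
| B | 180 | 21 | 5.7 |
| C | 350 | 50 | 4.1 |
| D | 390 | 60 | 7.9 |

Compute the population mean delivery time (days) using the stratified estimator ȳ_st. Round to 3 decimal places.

N = Σ N_h = 1510. Stratum weights W_h = N_h/N.
ȳ_st = (590·7.2 + 180·5.7 + 350·4.1 + 390·7.9) / 1510 = 6.48344

ȳ_st ≈ 6.483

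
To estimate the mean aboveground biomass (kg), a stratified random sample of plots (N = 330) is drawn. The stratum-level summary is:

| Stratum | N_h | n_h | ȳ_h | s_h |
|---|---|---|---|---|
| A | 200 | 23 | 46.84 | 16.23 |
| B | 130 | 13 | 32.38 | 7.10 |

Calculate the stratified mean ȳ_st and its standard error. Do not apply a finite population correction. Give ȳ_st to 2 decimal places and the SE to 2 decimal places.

ȳ_st ≈ 41.14, SE ≈ 2.19

ȳ_st = Σ W_h ȳ_h = (200·46.84 + 130·32.38)/330 = 41.14364
V̂(ȳ_st) = Σ W_h² s_h²/n_h, with W_h = N_h/N and N = 330:
  stratum A: (200/330)²·16.23²/23 = 4.2067
  stratum B: (130/330)²·7.10²/13 = 0.601772
V̂(ȳ_st) = 4.80847
SE(ȳ_st) = √4.80847 = 2.19282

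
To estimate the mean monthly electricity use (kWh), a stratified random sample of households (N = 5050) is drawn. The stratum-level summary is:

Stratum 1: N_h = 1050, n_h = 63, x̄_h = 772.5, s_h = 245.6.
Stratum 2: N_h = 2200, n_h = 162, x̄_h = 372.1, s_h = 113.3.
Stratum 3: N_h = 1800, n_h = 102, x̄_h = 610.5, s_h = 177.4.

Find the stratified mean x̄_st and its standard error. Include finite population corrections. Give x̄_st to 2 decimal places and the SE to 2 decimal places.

x̄_st ≈ 540.33, SE ≈ 9.48

x̄_st = Σ W_h x̄_h = (1050·772.5 + 2200·372.1 + 1800·610.5)/5050 = 540.32574
V̂(x̄_st) = Σ W_h² (1 − n_h/N_h) s_h²/n_h, with W_h = N_h/N and N = 5050:
  stratum 1: (1050/5050)²·(1 − 63/1050)·245.6²/63 = 38.9081
  stratum 2: (2200/5050)²·(1 − 162/2200)·113.3²/162 = 13.9312
  stratum 3: (1800/5050)²·(1 − 102/1800)·177.4²/102 = 36.9772
V̂(x̄_st) = 89.8165
SE(x̄_st) = √89.8165 = 9.47716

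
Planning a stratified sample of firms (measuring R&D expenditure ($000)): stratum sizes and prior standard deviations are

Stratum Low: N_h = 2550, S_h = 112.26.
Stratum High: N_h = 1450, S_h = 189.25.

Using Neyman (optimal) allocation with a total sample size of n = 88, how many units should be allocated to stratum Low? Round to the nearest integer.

45

Neyman allocation: n_h = n · N_h S_h / Σ N_i S_i, with n = 88.
  stratum Low: N_h·S_h = 2550·112.26 = 286263.00
  stratum High: N_h·S_h = 1450·189.25 = 274412.50
Σ N_h S_h = 560675.50
n for stratum Low = 88·286263.00/560675.50 = 44.930 → 45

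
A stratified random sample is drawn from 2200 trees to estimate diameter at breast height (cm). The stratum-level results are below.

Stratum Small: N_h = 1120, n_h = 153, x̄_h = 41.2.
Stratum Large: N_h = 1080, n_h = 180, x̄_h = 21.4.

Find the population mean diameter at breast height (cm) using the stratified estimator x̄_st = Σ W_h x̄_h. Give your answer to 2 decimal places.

N = Σ N_h = 2200. Stratum weights W_h = N_h/N.
x̄_st = (1120·41.2 + 1080·21.4) / 2200 = 31.4800

x̄_st ≈ 31.48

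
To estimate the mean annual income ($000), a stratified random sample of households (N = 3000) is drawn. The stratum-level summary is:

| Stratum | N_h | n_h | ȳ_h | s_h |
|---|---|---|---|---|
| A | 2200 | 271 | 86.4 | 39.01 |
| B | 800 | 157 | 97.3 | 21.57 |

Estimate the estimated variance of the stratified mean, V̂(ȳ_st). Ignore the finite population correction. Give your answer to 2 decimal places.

V̂(ȳ_st) ≈ 3.23

V̂(ȳ_st) = Σ W_h² s_h²/n_h, with W_h = N_h/N and N = 3000:
  stratum A: (2200/3000)²·39.01²/271 = 3.01985
  stratum B: (800/3000)²·21.57²/157 = 0.210736
V̂(ȳ_st) = 3.23059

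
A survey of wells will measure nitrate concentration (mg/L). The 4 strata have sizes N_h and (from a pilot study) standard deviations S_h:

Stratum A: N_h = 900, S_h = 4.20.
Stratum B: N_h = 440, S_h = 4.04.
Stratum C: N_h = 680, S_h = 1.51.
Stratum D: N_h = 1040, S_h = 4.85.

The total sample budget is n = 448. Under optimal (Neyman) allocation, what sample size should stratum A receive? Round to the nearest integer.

146

Neyman allocation: n_h = n · N_h S_h / Σ N_i S_i, with n = 448.
  stratum A: N_h·S_h = 900·4.20 = 3780.00
  stratum B: N_h·S_h = 440·4.04 = 1777.60
  stratum C: N_h·S_h = 680·1.51 = 1026.80
  stratum D: N_h·S_h = 1040·4.85 = 5044.00
Σ N_h S_h = 11628.40
n for stratum A = 448·3780.00/11628.40 = 145.630 → 146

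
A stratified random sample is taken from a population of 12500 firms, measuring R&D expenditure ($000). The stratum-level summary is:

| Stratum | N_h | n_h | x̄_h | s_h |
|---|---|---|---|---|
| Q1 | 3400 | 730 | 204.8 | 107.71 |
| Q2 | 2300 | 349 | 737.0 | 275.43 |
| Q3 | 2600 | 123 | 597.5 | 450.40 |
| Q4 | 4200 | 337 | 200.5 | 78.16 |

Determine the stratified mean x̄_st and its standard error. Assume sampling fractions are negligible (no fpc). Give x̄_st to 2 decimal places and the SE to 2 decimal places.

x̄_st ≈ 382.96, SE ≈ 9.05

x̄_st = Σ W_h x̄_h = (3400·204.8 + 2300·737.0 + 2600·597.5 + 4200·200.5)/12500 = 382.96160
V̂(x̄_st) = Σ W_h² s_h²/n_h, with W_h = N_h/N and N = 12500:
  stratum Q1: (3400/12500)²·107.71²/730 = 1.17578
  stratum Q2: (2300/12500)²·275.43²/349 = 7.35924
  stratum Q3: (2600/12500)²·450.40²/123 = 71.354
  stratum Q4: (4200/12500)²·78.16²/337 = 2.04653
V̂(x̄_st) = 81.9355
SE(x̄_st) = √81.9355 = 9.05183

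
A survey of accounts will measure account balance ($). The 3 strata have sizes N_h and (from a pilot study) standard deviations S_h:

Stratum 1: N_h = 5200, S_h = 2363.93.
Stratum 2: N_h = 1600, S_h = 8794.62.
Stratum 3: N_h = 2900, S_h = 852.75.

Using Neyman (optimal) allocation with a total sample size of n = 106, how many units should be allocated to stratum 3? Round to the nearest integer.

9

Neyman allocation: n_h = n · N_h S_h / Σ N_i S_i, with n = 106.
  stratum 1: N_h·S_h = 5200·2363.93 = 12292436.00
  stratum 2: N_h·S_h = 1600·8794.62 = 14071392.00
  stratum 3: N_h·S_h = 2900·852.75 = 2472975.00
Σ N_h S_h = 28836803.00
n for stratum 3 = 106·2472975.00/28836803.00 = 9.090 → 9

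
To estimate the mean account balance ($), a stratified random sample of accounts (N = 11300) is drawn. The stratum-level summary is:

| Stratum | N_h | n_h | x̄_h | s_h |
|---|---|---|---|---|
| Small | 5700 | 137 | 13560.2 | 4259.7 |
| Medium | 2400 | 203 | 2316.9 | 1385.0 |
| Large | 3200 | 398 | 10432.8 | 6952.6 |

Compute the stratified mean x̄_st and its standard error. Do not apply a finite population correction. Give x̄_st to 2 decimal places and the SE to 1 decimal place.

x̄_st = Σ W_h x̄_h = (5700·13560.2 + 2400·2316.9 + 3200·10432.8)/11300 = 10286.60708
V̂(x̄_st) = Σ W_h² s_h²/n_h, with W_h = N_h/N and N = 11300:
  stratum Small: (5700/11300)²·4259.7²/137 = 33700
  stratum Medium: (2400/11300)²·1385.0²/203 = 426.255
  stratum Large: (3200/11300)²·6952.6²/398 = 9739.9
V̂(x̄_st) = 43866.2
SE(x̄_st) = √43866.2 = 209.443

x̄_st ≈ 10286.61, SE ≈ 209.4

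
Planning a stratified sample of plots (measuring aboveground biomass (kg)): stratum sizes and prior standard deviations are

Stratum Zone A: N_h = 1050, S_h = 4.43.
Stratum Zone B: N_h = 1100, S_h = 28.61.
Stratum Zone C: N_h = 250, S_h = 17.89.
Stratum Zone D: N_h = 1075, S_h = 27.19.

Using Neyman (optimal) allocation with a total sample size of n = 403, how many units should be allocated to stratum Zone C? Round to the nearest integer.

Neyman allocation: n_h = n · N_h S_h / Σ N_i S_i, with n = 403.
  stratum Zone A: N_h·S_h = 1050·4.43 = 4651.50
  stratum Zone B: N_h·S_h = 1100·28.61 = 31471.00
  stratum Zone C: N_h·S_h = 250·17.89 = 4472.50
  stratum Zone D: N_h·S_h = 1075·27.19 = 29229.25
Σ N_h S_h = 69824.25
n for stratum Zone C = 403·4472.50/69824.25 = 25.814 → 26

26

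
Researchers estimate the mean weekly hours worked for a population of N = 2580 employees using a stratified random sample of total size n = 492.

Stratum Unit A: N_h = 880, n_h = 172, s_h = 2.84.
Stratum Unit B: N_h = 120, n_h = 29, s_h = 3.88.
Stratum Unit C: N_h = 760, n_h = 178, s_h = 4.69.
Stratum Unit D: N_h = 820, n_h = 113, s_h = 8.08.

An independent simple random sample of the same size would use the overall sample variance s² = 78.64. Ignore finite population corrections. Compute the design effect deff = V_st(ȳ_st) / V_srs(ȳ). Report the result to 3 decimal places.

deff ≈ 0.473

V̂(ȳ_st) = Σ W_h² s_h²/n_h, with W_h = N_h/N and N = 2580:
  stratum Unit A: (880/2580)²·2.84²/172 = 0.0054555
  stratum Unit B: (120/2580)²·3.88²/29 = 0.00112302
  stratum Unit C: (760/2580)²·4.69²/178 = 0.0107229
  stratum Unit D: (820/2580)²·8.08²/113 = 0.0583623
V_st = 0.0756638
V_srs = s²/n = 78.64/492 = 0.159837
deff = V_st / V_srs = 0.0756638/0.159837 = 0.4734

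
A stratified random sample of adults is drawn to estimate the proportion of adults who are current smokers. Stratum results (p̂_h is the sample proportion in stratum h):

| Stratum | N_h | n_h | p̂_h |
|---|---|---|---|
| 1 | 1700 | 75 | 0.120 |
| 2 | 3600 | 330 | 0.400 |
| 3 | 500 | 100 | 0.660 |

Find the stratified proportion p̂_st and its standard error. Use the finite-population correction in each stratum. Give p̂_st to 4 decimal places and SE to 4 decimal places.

p̂_st ≈ 0.3403, SE ≈ 0.0196

N = 5800; stratum weights W_h = N_h/N.
p̂_st = Σ W_h p̂_h = (1700·0.120 + 3600·0.400 + 500·0.660)/5800 = 0.34034
V̂(p̂_st) = Σ W_h² (1 − n_h/N_h) p̂_h(1−p̂_h)/(n_h−1):
  stratum 1: (1700/5800)²·(1 − 75/1700)·0.120·0.880/74 = 0.000117187
  stratum 2: (3600/5800)²·(1 − 330/3600)·0.400·0.600/329 = 0.000255276
  stratum 3: (500/5800)²·(1 − 100/500)·0.660·0.340/99 = 1.3476e-05
V̂(p̂_st) = 0.000385939; SE = √V̂ = 0.0196453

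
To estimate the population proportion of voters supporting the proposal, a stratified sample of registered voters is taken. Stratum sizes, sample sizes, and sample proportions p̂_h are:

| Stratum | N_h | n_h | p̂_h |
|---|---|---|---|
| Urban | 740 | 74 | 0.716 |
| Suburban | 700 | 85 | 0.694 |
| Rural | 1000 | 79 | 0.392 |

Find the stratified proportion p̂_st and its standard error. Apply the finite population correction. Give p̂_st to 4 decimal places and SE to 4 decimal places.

p̂_st ≈ 0.5769, SE ≈ 0.0298

N = 2440; stratum weights W_h = N_h/N.
p̂_st = Σ W_h p̂_h = (740·0.716 + 700·0.694 + 1000·0.392)/2440 = 0.57690
V̂(p̂_st) = Σ W_h² (1 − n_h/N_h) p̂_h(1−p̂_h)/(n_h−1):
  stratum Urban: (740/2440)²·(1 − 74/740)·0.716·0.284/73 = 0.000230587
  stratum Suburban: (700/2440)²·(1 − 85/700)·0.694·0.306/84 = 0.000182808
  stratum Rural: (1000/2440)²·(1 − 79/1000)·0.392·0.608/78 = 0.000472688
V̂(p̂_st) = 0.000886083; SE = √V̂ = 0.0297672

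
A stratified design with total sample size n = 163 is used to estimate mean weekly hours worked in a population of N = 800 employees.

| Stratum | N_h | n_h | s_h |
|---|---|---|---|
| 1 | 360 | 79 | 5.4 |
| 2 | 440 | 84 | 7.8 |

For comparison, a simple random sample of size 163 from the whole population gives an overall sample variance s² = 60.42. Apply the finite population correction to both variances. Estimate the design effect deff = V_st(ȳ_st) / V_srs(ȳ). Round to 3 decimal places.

deff ≈ 0.798

V̂(ȳ_st) = Σ W_h² (1 − n_h/N_h) s_h²/n_h, with W_h = N_h/N and N = 800:
  stratum 1: (360/800)²·(1 − 79/360)·5.4²/79 = 0.0583431
  stratum 2: (440/800)²·(1 − 84/440)·7.8²/84 = 0.177269
V_st = 0.235612
V_srs = (1 − 163/800)·60.42/163 = 0.29515
deff = V_st / V_srs = 0.235612/0.29515 = 0.7983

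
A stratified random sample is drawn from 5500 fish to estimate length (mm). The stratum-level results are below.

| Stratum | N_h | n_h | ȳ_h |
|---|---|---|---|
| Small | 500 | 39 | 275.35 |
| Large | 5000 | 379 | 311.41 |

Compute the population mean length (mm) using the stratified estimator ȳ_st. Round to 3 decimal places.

N = Σ N_h = 5500. Stratum weights W_h = N_h/N.
ȳ_st = (500·275.35 + 5000·311.41) / 5500 = 308.13182

ȳ_st ≈ 308.132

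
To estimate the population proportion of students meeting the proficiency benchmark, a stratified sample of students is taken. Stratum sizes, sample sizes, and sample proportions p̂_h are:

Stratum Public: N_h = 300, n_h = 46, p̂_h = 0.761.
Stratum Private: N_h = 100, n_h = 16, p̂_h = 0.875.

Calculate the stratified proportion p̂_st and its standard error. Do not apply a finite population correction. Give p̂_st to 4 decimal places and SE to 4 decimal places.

N = 400; stratum weights W_h = N_h/N.
p̂_st = Σ W_h p̂_h = (300·0.761 + 100·0.875)/400 = 0.78950
V̂(p̂_st) = Σ W_h² p̂_h(1−p̂_h)/(n_h−1):
  stratum Public: (300/400)²·0.761·0.239/45 = 0.00227349
  stratum Private: (100/400)²·0.875·0.125/15 = 0.000455729
V̂(p̂_st) = 0.00272922; SE = √V̂ = 0.0522419

p̂_st ≈ 0.7895, SE ≈ 0.0522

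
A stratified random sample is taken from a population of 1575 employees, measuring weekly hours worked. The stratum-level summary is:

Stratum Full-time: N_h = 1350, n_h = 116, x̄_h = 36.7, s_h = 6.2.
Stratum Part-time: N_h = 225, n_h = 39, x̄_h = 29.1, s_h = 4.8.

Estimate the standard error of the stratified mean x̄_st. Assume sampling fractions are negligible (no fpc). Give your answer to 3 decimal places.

SE(x̄_st) ≈ 0.505

V̂(x̄_st) = Σ W_h² s_h²/n_h, with W_h = N_h/N and N = 1575:
  stratum Full-time: (1350/1575)²·6.2²/116 = 0.243462
  stratum Part-time: (225/1575)²·4.8²/39 = 0.0120565
V̂(x̄_st) = 0.255519
SE(x̄_st) = √0.255519 = 0.505489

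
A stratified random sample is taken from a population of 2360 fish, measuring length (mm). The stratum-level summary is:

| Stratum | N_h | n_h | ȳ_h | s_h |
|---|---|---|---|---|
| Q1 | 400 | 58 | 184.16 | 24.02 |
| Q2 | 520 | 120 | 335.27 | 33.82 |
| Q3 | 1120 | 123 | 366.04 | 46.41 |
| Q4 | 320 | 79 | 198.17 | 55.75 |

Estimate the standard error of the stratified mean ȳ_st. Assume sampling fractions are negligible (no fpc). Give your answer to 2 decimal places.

SE(ȳ_st) ≈ 2.33

V̂(ȳ_st) = Σ W_h² s_h²/n_h, with W_h = N_h/N and N = 2360:
  stratum Q1: (400/2360)²·24.02²/58 = 0.285768
  stratum Q2: (520/2360)²·33.82²/120 = 0.462752
  stratum Q3: (1120/2360)²·46.41²/123 = 3.94394
  stratum Q4: (320/2360)²·55.75²/79 = 0.723334
V̂(ȳ_st) = 5.41579
SE(ȳ_st) = √5.41579 = 2.32719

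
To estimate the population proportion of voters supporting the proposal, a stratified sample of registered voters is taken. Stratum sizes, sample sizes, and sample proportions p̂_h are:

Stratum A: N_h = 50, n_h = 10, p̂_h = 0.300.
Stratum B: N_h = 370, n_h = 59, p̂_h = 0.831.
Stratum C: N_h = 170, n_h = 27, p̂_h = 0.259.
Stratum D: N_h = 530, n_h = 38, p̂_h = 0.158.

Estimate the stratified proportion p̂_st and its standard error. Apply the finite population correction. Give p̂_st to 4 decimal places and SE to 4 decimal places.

N = 1120; stratum weights W_h = N_h/N.
p̂_st = Σ W_h p̂_h = (50·0.300 + 370·0.831 + 170·0.259 + 530·0.158)/1120 = 0.40200
V̂(p̂_st) = Σ W_h² (1 − n_h/N_h) p̂_h(1−p̂_h)/(n_h−1):
  stratum A: (50/1120)²·(1 − 10/50)·0.300·0.700/9 = 3.72024e-05
  stratum B: (370/1120)²·(1 − 59/370)·0.831·0.169/58 = 0.000222119
  stratum C: (170/1120)²·(1 − 27/170)·0.259·0.741/26 = 0.000143052
  stratum D: (530/1120)²·(1 − 38/530)·0.158·0.842/37 = 0.000747433
V̂(p̂_st) = 0.00114981; SE = √V̂ = 0.0339088

p̂_st ≈ 0.4020, SE ≈ 0.0339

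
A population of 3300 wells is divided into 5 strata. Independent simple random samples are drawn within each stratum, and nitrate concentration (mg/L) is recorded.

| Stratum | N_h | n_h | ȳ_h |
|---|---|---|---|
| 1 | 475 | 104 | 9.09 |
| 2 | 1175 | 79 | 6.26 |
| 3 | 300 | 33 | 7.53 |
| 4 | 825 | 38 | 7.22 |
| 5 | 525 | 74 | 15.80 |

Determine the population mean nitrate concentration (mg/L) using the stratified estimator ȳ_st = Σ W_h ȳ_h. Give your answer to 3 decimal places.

ȳ_st ≈ 8.541

N = Σ N_h = 3300. Stratum weights W_h = N_h/N.
ȳ_st = (475·9.09 + 1175·6.26 + 300·7.53 + 825·7.22 + 525·15.80) / 3300 = 8.54053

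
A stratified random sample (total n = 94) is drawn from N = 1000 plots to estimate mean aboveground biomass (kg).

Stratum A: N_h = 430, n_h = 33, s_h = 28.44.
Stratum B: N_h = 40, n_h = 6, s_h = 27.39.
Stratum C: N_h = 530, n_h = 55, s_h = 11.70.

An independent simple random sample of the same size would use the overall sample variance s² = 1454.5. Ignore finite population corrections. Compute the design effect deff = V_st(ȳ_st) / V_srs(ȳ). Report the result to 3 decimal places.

V̂(ȳ_st) = Σ W_h² s_h²/n_h, with W_h = N_h/N and N = 1000:
  stratum A: (430/1000)²·28.44²/33 = 4.53192
  stratum B: (40/1000)²·27.39²/6 = 0.200057
  stratum C: (530/1000)²·11.70²/55 = 0.699135
V_st = 5.43111
V_srs = s²/n = 1454.5/94 = 15.4734
deff = V_st / V_srs = 5.43111/15.4734 = 0.3510

deff ≈ 0.351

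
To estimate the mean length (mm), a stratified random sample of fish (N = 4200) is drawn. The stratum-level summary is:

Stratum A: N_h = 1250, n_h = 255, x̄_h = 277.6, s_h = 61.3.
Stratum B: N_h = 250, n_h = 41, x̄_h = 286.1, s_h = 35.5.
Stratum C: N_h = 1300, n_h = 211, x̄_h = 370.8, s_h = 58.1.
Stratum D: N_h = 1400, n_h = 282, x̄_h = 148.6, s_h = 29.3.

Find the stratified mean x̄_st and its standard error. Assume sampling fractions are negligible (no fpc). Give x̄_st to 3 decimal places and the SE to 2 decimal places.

x̄_st = Σ W_h x̄_h = (1250·277.6 + 250·286.1 + 1300·370.8 + 1400·148.6)/4200 = 263.95357
V̂(x̄_st) = Σ W_h² s_h²/n_h, with W_h = N_h/N and N = 4200:
  stratum A: (1250/4200)²·61.3²/255 = 1.30528
  stratum B: (250/4200)²·35.5²/41 = 0.108907
  stratum C: (1300/4200)²·58.1²/211 = 1.5327
  stratum D: (1400/4200)²·29.3²/282 = 0.338255
V̂(x̄_st) = 3.28514
SE(x̄_st) = √3.28514 = 1.8125

x̄_st ≈ 263.954, SE ≈ 1.81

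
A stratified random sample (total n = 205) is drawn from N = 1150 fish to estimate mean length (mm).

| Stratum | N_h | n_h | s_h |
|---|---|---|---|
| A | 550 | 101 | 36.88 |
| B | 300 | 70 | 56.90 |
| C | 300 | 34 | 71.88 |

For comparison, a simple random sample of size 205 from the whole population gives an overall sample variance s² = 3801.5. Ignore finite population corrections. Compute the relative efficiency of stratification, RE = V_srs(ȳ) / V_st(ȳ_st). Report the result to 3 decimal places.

V̂(ȳ_st) = Σ W_h² s_h²/n_h, with W_h = N_h/N and N = 1150:
  stratum A: (550/1150)²·36.88²/101 = 3.08028
  stratum B: (300/1150)²·56.90²/70 = 3.14755
  stratum C: (300/1150)²·71.88²/34 = 10.3415
V_st = 16.5693
V_srs = s²/n = 3801.5/205 = 18.5439
Relative efficiency = V_srs / V_st = 18.5439/16.5693 = 1.1192

RE ≈ 1.119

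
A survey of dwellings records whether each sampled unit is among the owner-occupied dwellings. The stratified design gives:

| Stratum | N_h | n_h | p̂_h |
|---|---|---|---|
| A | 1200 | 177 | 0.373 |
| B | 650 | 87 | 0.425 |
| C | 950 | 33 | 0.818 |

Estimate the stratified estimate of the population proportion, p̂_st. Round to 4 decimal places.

N = 2800; stratum weights W_h = N_h/N.
p̂_st = Σ W_h p̂_h = (1200·0.373 + 650·0.425 + 950·0.818)/2800 = 0.53605

p̂_st ≈ 0.5361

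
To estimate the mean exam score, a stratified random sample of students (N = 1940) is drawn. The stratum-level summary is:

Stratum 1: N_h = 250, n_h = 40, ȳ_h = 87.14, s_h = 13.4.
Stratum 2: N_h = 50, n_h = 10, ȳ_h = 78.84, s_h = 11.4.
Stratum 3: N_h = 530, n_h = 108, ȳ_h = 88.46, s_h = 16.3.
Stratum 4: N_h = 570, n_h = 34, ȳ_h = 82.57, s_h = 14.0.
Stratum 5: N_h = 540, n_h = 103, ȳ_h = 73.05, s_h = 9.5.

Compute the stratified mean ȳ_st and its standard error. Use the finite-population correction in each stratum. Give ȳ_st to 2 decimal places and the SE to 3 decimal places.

ȳ_st ≈ 82.02, SE ≈ 0.859

ȳ_st = Σ W_h ȳ_h = (250·87.14 + 50·78.84 + 530·88.46 + 570·82.57 + 540·73.05)/1940 = 82.02201
V̂(ȳ_st) = Σ W_h² (1 − n_h/N_h) s_h²/n_h, with W_h = N_h/N and N = 1940:
  stratum 1: (250/1940)²·(1 − 40/250)·13.4²/40 = 0.0626189
  stratum 2: (50/1940)²·(1 − 10/50)·11.4²/10 = 0.00690615
  stratum 3: (530/1940)²·(1 − 108/530)·16.3²/108 = 0.146196
  stratum 4: (570/1940)²·(1 − 34/570)·14.0²/34 = 0.467965
  stratum 5: (540/1940)²·(1 − 103/540)·9.5²/103 = 0.0549391
V̂(ȳ_st) = 0.738625
SE(ȳ_st) = √0.738625 = 0.859433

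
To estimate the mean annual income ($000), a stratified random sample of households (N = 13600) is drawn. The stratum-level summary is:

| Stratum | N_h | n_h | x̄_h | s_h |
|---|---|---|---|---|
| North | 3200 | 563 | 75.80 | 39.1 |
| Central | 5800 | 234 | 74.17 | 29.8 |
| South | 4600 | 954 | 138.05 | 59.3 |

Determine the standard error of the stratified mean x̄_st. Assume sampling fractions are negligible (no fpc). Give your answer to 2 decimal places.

SE(x̄_st) ≈ 1.12

V̂(x̄_st) = Σ W_h² s_h²/n_h, with W_h = N_h/N and N = 13600:
  stratum North: (3200/13600)²·39.1²/563 = 0.150337
  stratum Central: (5800/13600)²·29.8²/234 = 0.690232
  stratum South: (4600/13600)²·59.3²/954 = 0.421695
V̂(x̄_st) = 1.26226
SE(x̄_st) = √1.26226 = 1.12351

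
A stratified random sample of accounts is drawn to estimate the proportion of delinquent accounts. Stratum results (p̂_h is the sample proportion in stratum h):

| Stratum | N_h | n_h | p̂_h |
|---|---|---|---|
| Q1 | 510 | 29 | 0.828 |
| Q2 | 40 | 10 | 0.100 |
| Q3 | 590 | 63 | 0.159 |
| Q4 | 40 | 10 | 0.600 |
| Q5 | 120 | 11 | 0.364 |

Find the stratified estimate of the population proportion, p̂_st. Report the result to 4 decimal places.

N = 1300; stratum weights W_h = N_h/N.
p̂_st = Σ W_h p̂_h = (510·0.828 + 40·0.100 + 590·0.159 + 40·0.600 + 120·0.364)/1300 = 0.45213

p̂_st ≈ 0.4521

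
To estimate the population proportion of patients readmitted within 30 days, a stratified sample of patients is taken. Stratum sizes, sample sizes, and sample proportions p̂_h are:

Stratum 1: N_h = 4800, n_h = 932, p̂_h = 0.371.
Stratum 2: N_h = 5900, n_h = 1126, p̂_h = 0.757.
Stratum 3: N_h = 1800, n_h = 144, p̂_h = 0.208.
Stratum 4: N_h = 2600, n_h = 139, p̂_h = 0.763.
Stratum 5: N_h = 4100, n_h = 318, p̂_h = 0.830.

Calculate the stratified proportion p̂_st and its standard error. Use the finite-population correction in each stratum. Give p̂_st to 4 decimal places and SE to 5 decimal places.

N = 19200; stratum weights W_h = N_h/N.
p̂_st = Σ W_h p̂_h = (4800·0.371 + 5900·0.757 + 1800·0.208 + 2600·0.763 + 4100·0.830)/19200 = 0.62543
V̂(p̂_st) = Σ W_h² (1 − n_h/N_h) p̂_h(1−p̂_h)/(n_h−1):
  stratum 1: (4800/19200)²·(1 − 932/4800)·0.371·0.629/931 = 1.26241e-05
  stratum 2: (5900/19200)²·(1 − 1126/5900)·0.757·0.243/1125 = 1.24934e-05
  stratum 3: (1800/19200)²·(1 − 144/1800)·0.208·0.792/143 = 9.315e-06
  stratum 4: (2600/19200)²·(1 − 139/2600)·0.763·0.237/138 = 2.27445e-05
  stratum 5: (4100/19200)²·(1 − 318/4100)·0.830·0.170/317 = 1.87228e-05
V̂(p̂_st) = 7.58998e-05; SE = √V̂ = 0.00871205

p̂_st ≈ 0.6254, SE ≈ 0.00871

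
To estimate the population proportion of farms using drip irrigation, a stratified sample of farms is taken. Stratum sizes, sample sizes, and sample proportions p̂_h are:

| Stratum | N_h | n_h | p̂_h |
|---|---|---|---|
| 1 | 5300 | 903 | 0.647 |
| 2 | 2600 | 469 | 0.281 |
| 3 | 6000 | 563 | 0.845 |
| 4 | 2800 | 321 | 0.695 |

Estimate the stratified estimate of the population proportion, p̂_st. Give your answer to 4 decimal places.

p̂_st ≈ 0.6692

N = 16700; stratum weights W_h = N_h/N.
p̂_st = Σ W_h p̂_h = (5300·0.647 + 2600·0.281 + 6000·0.845 + 2800·0.695)/16700 = 0.66920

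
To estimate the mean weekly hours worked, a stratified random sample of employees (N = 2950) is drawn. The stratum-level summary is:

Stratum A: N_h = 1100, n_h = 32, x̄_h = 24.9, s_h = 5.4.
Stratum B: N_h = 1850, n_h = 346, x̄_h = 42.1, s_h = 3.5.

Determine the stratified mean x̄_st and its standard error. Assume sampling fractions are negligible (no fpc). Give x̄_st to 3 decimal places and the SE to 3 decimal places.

x̄_st ≈ 35.686, SE ≈ 0.375

x̄_st = Σ W_h x̄_h = (1100·24.9 + 1850·42.1)/2950 = 35.68644
V̂(x̄_st) = Σ W_h² s_h²/n_h, with W_h = N_h/N and N = 2950:
  stratum A: (1100/2950)²·5.4²/32 = 0.126701
  stratum B: (1850/2950)²·3.5²/346 = 0.0139239
V̂(x̄_st) = 0.140625
SE(x̄_st) = √0.140625 = 0.374999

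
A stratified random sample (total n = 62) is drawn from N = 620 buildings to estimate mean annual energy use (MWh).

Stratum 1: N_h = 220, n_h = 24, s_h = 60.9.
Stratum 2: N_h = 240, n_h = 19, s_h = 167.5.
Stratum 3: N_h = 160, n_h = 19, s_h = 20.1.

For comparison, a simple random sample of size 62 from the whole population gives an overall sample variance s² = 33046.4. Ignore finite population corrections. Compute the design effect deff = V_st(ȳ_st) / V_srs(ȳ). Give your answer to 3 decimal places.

deff ≈ 0.454

V̂(ȳ_st) = Σ W_h² s_h²/n_h, with W_h = N_h/N and N = 620:
  stratum 1: (220/620)²·60.9²/24 = 19.4574
  stratum 2: (240/620)²·167.5²/19 = 221.266
  stratum 3: (160/620)²·20.1²/19 = 1.4161
V_st = 242.14
V_srs = s²/n = 33046.4/62 = 533.006
deff = V_st / V_srs = 242.14/533.006 = 0.4543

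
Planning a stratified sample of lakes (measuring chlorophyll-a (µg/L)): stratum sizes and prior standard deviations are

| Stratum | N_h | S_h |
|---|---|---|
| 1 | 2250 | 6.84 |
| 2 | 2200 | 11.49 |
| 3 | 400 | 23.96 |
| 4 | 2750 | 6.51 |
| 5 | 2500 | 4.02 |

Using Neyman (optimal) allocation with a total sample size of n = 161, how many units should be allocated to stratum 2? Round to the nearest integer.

Neyman allocation: n_h = n · N_h S_h / Σ N_i S_i, with n = 161.
  stratum 1: N_h·S_h = 2250·6.84 = 15390.00
  stratum 2: N_h·S_h = 2200·11.49 = 25278.00
  stratum 3: N_h·S_h = 400·23.96 = 9584.00
  stratum 4: N_h·S_h = 2750·6.51 = 17902.50
  stratum 5: N_h·S_h = 2500·4.02 = 10050.00
Σ N_h S_h = 78204.50
n for stratum 2 = 161·25278.00/78204.50 = 52.040 → 52

52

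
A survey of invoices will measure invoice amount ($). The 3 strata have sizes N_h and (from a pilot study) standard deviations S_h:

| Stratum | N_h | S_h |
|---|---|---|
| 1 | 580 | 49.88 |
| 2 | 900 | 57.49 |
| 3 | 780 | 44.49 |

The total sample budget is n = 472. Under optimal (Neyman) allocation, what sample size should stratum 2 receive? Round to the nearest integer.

Neyman allocation: n_h = n · N_h S_h / Σ N_i S_i, with n = 472.
  stratum 1: N_h·S_h = 580·49.88 = 28930.40
  stratum 2: N_h·S_h = 900·57.49 = 51741.00
  stratum 3: N_h·S_h = 780·44.49 = 34702.20
Σ N_h S_h = 115373.60
n for stratum 2 = 472·51741.00/115373.60 = 211.675 → 212

212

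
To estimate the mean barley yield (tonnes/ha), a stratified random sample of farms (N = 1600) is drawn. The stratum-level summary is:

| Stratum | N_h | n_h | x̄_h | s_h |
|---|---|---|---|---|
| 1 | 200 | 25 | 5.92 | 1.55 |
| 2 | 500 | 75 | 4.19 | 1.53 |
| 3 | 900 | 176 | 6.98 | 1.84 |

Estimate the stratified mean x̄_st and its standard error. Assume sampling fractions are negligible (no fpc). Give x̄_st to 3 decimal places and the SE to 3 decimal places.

x̄_st ≈ 5.976, SE ≈ 0.103

x̄_st = Σ W_h x̄_h = (200·5.92 + 500·4.19 + 900·6.98)/1600 = 5.97562
V̂(x̄_st) = Σ W_h² s_h²/n_h, with W_h = N_h/N and N = 1600:
  stratum 1: (200/1600)²·1.55²/25 = 0.00150156
  stratum 2: (500/1600)²·1.53²/75 = 0.00304805
  stratum 3: (900/1600)²·1.84²/176 = 0.00608651
V̂(x̄_st) = 0.0106361
SE(x̄_st) = √0.0106361 = 0.103132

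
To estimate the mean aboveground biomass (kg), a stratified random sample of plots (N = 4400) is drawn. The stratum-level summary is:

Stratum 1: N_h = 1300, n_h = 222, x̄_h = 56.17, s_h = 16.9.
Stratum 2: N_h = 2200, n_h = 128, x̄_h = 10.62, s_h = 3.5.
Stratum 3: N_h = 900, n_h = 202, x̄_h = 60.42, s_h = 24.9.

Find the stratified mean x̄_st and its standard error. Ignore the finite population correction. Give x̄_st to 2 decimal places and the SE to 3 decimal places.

x̄_st = Σ W_h x̄_h = (1300·56.17 + 2200·10.62 + 900·60.42)/4400 = 34.26432
V̂(x̄_st) = Σ W_h² s_h²/n_h, with W_h = N_h/N and N = 4400:
  stratum 1: (1300/4400)²·16.9²/222 = 0.112306
  stratum 2: (2200/4400)²·3.5²/128 = 0.0239258
  stratum 3: (900/4400)²·24.9²/202 = 0.128418
V̂(x̄_st) = 0.26465
SE(x̄_st) = √0.26465 = 0.514441

x̄_st ≈ 34.26, SE ≈ 0.514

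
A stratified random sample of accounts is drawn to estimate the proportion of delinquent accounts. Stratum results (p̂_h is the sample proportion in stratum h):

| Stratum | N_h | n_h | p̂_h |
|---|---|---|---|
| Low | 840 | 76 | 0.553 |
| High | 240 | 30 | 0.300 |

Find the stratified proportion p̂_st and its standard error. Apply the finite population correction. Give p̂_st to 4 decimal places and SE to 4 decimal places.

p̂_st ≈ 0.4968, SE ≈ 0.0461

N = 1080; stratum weights W_h = N_h/N.
p̂_st = Σ W_h p̂_h = (840·0.553 + 240·0.300)/1080 = 0.49678
V̂(p̂_st) = Σ W_h² (1 − n_h/N_h) p̂_h(1−p̂_h)/(n_h−1):
  stratum Low: (840/1080)²·(1 − 76/840)·0.553·0.447/75 = 0.00181341
  stratum High: (240/1080)²·(1 − 30/240)·0.300·0.700/29 = 0.000312899
V̂(p̂_st) = 0.00212631; SE = √V̂ = 0.0461119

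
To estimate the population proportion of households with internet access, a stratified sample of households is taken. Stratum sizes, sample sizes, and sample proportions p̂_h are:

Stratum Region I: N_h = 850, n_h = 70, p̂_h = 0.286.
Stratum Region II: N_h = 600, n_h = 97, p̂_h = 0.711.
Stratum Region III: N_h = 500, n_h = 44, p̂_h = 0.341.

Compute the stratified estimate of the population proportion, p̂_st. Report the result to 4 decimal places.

p̂_st ≈ 0.4309

N = 1950; stratum weights W_h = N_h/N.
p̂_st = Σ W_h p̂_h = (850·0.286 + 600·0.711 + 500·0.341)/1950 = 0.43087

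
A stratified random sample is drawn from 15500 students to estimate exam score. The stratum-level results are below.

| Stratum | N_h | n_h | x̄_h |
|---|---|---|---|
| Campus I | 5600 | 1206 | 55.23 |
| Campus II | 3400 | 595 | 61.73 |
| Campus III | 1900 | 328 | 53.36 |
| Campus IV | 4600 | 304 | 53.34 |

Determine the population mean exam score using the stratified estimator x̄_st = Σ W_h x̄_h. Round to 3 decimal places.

x̄_st ≈ 55.866

N = Σ N_h = 15500. Stratum weights W_h = N_h/N.
x̄_st = (5600·55.23 + 3400·61.73 + 1900·53.36 + 4600·53.34) / 15500 = 55.86568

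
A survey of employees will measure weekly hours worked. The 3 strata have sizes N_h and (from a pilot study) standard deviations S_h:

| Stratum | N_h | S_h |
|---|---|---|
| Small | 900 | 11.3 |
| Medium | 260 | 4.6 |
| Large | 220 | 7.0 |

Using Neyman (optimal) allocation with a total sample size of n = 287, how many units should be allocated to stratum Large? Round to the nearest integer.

34

Neyman allocation: n_h = n · N_h S_h / Σ N_i S_i, with n = 287.
  stratum Small: N_h·S_h = 900·11.3 = 10170.00
  stratum Medium: N_h·S_h = 260·4.6 = 1196.00
  stratum Large: N_h·S_h = 220·7.0 = 1540.00
Σ N_h S_h = 12906.00
n for stratum Large = 287·1540.00/12906.00 = 34.246 → 34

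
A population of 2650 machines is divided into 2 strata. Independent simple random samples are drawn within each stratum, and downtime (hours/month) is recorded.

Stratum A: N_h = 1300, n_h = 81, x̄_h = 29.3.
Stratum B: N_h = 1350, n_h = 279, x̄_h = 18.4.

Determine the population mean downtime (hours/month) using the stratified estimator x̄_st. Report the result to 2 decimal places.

x̄_st ≈ 23.75

N = Σ N_h = 2650. Stratum weights W_h = N_h/N.
x̄_st = (1300·29.3 + 1350·18.4) / 2650 = 23.7472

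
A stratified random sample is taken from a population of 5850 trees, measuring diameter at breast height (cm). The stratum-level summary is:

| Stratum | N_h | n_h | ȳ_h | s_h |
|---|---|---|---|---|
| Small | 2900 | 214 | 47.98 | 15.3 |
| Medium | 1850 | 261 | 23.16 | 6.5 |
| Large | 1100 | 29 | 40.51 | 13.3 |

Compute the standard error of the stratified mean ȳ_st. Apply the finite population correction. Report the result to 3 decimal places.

SE(ȳ_st) ≈ 0.688

V̂(ȳ_st) = Σ W_h² (1 − n_h/N_h) s_h²/n_h, with W_h = N_h/N and N = 5850:
  stratum Small: (2900/5850)²·(1 − 214/2900)·15.3²/214 = 0.248978
  stratum Medium: (1850/5850)²·(1 − 261/1850)·6.5²/261 = 0.013905
  stratum Large: (1100/5850)²·(1 − 29/1100)·13.3²/29 = 0.209979
V̂(ȳ_st) = 0.472862
SE(ȳ_st) = √0.472862 = 0.68765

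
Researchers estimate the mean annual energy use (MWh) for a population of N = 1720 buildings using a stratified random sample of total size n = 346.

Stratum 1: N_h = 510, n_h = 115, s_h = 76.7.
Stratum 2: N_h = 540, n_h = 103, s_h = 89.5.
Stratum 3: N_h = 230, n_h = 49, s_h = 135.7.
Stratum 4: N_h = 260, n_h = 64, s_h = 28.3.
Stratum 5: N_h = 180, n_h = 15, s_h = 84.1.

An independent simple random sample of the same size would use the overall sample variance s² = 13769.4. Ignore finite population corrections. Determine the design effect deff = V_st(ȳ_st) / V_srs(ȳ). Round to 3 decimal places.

V̂(ȳ_st) = Σ W_h² s_h²/n_h, with W_h = N_h/N and N = 1720:
  stratum 1: (510/1720)²·76.7²/115 = 4.49755
  stratum 2: (540/1720)²·89.5²/103 = 7.66548
  stratum 3: (230/1720)²·135.7²/49 = 6.71989
  stratum 4: (260/1720)²·28.3²/64 = 0.285945
  stratum 5: (180/1720)²·84.1²/15 = 5.16403
V_st = 24.3329
V_srs = s²/n = 13769.4/346 = 39.796
deff = V_st / V_srs = 24.3329/39.796 = 0.6114

deff ≈ 0.611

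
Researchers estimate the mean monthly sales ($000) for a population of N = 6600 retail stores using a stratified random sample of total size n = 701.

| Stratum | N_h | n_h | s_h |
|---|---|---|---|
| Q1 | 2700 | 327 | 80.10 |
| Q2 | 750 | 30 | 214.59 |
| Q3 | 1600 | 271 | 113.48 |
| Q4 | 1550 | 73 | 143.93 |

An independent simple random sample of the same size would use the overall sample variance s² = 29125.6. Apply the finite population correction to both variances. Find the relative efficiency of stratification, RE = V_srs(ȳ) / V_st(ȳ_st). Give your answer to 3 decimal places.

V̂(ȳ_st) = Σ W_h² (1 − n_h/N_h) s_h²/n_h, with W_h = N_h/N and N = 6600:
  stratum Q1: (2700/6600)²·(1 − 327/2700)·80.10²/327 = 2.88596
  stratum Q2: (750/6600)²·(1 − 30/750)·214.59²/30 = 19.0285
  stratum Q3: (1600/6600)²·(1 − 271/1600)·113.48²/271 = 2.31967
  stratum Q4: (1550/6600)²·(1 − 73/1550)·143.93²/73 = 14.9143
V_st = 39.1484
V_srs = (1 − 701/6600)·29125.6/701 = 37.1357
Relative efficiency = V_srs / V_st = 37.1357/39.1484 = 0.9486

RE ≈ 0.949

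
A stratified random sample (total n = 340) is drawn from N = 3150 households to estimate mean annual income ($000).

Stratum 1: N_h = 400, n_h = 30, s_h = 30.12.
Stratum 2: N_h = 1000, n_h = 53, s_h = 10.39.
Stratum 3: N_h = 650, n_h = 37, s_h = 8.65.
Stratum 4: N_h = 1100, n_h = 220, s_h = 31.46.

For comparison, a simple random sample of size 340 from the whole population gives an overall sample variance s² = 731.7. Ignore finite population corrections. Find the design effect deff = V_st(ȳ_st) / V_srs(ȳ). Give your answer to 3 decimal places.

V̂(ȳ_st) = Σ W_h² s_h²/n_h, with W_h = N_h/N and N = 3150:
  stratum 1: (400/3150)²·30.12²/30 = 0.487627
  stratum 2: (1000/3150)²·10.39²/53 = 0.205274
  stratum 3: (650/3150)²·8.65²/37 = 0.0861065
  stratum 4: (1100/3150)²·31.46²/220 = 0.548604
V_st = 1.32761
V_srs = s²/n = 731.7/340 = 2.15206
deff = V_st / V_srs = 1.32761/2.15206 = 0.6169

deff ≈ 0.617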